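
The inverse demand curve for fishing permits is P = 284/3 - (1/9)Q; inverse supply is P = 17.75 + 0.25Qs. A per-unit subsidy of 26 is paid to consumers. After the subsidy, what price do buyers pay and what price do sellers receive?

Buyers pay 63; sellers receive 89

Pre-subsidy: 284/3 - (1/9)Q = 17.75 + 0.25Q gives Q* = 213 and P* = 71.
With the rebate, buyers effectively pay Pb = Ps − 26, where Ps is the price sellers receive.
On the curves, Pb = 284/3 - (1/9)Q and Ps = 17.75 + 0.25Q; the wedge Ps − Pb = 26 gives 17.75 + 0.25Q − (284/3 - (1/9)Q) = 26, so Q' = 285.
Then Pb = 284/3 − (1/9)·285 = 63 and Ps = 17.75 + 0.25·285 = 89.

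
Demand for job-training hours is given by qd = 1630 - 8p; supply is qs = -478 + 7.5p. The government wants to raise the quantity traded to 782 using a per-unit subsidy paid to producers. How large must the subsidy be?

Required subsidy s = 62 per unit

At q = 782, invert demand for the buyer price: pb = (1630 − 782)/8 = 106; invert supply for the seller price: ps = (782 − (-478))/7.5 = 168.
The subsidy must fill the gap: s = ps − pb = 168 − 106 = 62.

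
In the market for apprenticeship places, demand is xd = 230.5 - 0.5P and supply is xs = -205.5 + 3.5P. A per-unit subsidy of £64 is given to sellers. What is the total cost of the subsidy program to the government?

Government cost = £13056

Pre-subsidy: 230.5 - 0.5P = -205.5 + 3.5P gives P* = 109, x* = 176.
With the subsidy, sellers receive Ps = Pb + 64 for each unit, where Pb is the price buyers pay.
Supply in terms of Pb becomes xs = -205.5 + 3.5(Pb + 64) = 18.5 + 3.5Pb. Setting this equal to demand: 230.5 - 0.5Pb = 18.5 + 3.5Pb, so Pb = 53.
Sellers receive Ps = 53 + 64 = 117; x' = 230.5 − 0.5·53 = 204.
Government outlay = subsidy × quantity = 64 × 204 = 13056.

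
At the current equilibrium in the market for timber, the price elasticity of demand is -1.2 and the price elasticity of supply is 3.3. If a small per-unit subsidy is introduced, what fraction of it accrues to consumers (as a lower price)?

For a small subsidy around the equilibrium, the benefit split depends on the relative slopes, which at a point are proportional to the elasticities.
Buyer share = εs/(εs + |εd|) = 3.3/(3.3 + 1.2) = 11/15; seller share = |εd|/(εs + |εd|) = 4/15.

Consumer share = 11/15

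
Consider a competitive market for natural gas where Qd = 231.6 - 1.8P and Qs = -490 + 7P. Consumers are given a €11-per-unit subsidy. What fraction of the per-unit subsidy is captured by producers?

Pre-subsidy: 231.6 - 1.8P = -490 + 7P gives P* = 82, Q* = 84.
With the rebate, buyers effectively pay Pb = Ps − 11, where Ps is the price sellers receive.
Demand in terms of Ps becomes Qd = 231.6 − 1.8(Ps − 11) = 251.4 - 1.8Ps. Setting this equal to supply: 251.4 - 1.8Ps = -490 + 7Ps, so Ps = 84.25.
Buyers pay Pb = 84.25 − 11 = 73.25; Q' = -490 + 7·84.25 = 99.75.
Buyers' price falls by P* − Pb = 82 − 73.25 = 8.75; sellers' price rises by Ps − P* = 84.25 − 82 = 2.25.
So producers capture 2.25/11 = 9/44 of each unit of subsidy.

Producer share = 9/44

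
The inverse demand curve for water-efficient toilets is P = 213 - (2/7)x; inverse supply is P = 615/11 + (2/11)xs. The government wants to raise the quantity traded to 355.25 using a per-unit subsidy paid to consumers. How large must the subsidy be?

At x = 355.25, from the demand curve buyers pay Pb = 213 − (2/7)·355.25 = 111.5; from the supply curve sellers need Ps = 615/11 + (2/11)·355.25 = 120.5.
The subsidy must fill the gap: s = Ps − Pb = 120.5 − 111.5 = 9.

Required subsidy s = 9 per unit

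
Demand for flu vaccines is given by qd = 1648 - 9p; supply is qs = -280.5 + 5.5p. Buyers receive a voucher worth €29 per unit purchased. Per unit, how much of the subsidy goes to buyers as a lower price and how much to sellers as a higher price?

Pre-subsidy: 1648 - 9p = -280.5 + 5.5p gives p* = 133, q* = 451.
With the rebate, buyers effectively pay pb = ps − 29, where ps is the price sellers receive.
Demand in terms of ps becomes qd = 1648 − 9(ps − 29) = 1909 - 9ps. Setting this equal to supply: 1909 - 9ps = -280.5 + 5.5ps, so ps = 151.
Buyers pay pb = 151 − 29 = 122; q' = -280.5 + 5.5·151 = 550.
Buyers' price falls by p* − pb = 133 − 122 = 11; sellers' price rises by ps − p* = 151 − 133 = 18.

Buyers gain €11 per unit; sellers gain €18 per unit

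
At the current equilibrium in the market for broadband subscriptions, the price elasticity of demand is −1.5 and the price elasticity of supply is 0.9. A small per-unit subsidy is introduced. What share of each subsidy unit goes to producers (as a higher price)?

Producer share = 0.625

For a small subsidy around the equilibrium, the benefit split depends on the relative slopes, which at a point are proportional to the elasticities.
Buyer share = εs/(εs + |εd|) = 0.9/(0.9 + 1.5) = 0.375; seller share = |εd|/(εs + |εd|) = 0.625.
So producers capture 0.625 of the subsidy.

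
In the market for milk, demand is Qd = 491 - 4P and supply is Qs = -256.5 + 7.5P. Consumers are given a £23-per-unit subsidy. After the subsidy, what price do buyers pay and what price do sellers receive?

Pre-subsidy: 491 - 4P = -256.5 + 7.5P gives P* = 65, Q* = 231.
With the rebate, buyers effectively pay Pb = Ps − 23, where Ps is the price sellers receive.
Demand in terms of Ps becomes Qd = 491 − 4(Ps − 23) = 583 - 4Ps. Setting this equal to supply: 583 - 4Ps = -256.5 + 7.5Ps, so Ps = 73.
Buyers pay Pb = 73 − 23 = 50; Q' = -256.5 + 7.5·73 = 291.

Buyers pay £50; sellers receive £73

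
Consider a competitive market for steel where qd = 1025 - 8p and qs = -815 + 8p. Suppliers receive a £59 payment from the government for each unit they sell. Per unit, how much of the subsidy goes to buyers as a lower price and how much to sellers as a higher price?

Pre-subsidy: 1025 - 8p = -815 + 8p gives p* = 115, q* = 105.
With the subsidy, sellers receive ps = pb + 59 for each unit, where pb is the price buyers pay.
Supply in terms of pb becomes qs = -815 + 8(pb + 59) = -343 + 8pb. Setting this equal to demand: 1025 - 8pb = -343 + 8pb, so pb = 85.5.
Sellers receive ps = 85.5 + 59 = 144.5; q' = 1025 − 8·85.5 = 341.
Buyers' price falls by p* − pb = 115 − 85.5 = 29.5; sellers' price rises by ps − p* = 144.5 − 115 = 29.5.

Buyers gain £29.5 per unit; sellers gain £29.5 per unit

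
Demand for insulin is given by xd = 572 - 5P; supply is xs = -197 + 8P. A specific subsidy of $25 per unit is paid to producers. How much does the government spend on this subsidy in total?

Government cost = 114775/13

Pre-subsidy: 572 - 5P = -197 + 8P gives P* = 769/13, x* = 3591/13.
With the subsidy, sellers receive Ps = Pb + 25 for each unit, where Pb is the price buyers pay.
Supply in terms of Pb becomes xs = -197 + 8(Pb + 25) = 3 + 8Pb. Setting this equal to demand: 572 - 5Pb = 3 + 8Pb, so Pb = 569/13.
Sellers receive Ps = 569/13 + 25 = 894/13; x' = 572 − 5·(569/13) = 4591/13.
Government outlay = subsidy × quantity = 25 × 4591/13 = 114775/13.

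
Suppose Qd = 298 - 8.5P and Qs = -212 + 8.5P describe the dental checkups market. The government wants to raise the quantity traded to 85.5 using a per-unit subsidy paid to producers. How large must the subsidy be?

At Q = 85.5, invert demand for the buyer price: Pb = (298 − 85.5)/8.5 = 25; invert supply for the seller price: Ps = (85.5 − (-212))/8.5 = 35.
The subsidy must fill the gap: s = Ps − Pb = 35 − 25 = 10.

Required subsidy s = 10 per unit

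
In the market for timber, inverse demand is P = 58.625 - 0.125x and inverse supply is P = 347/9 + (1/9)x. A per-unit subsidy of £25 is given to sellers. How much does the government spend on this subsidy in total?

Pre-subsidy: 58.625 - 0.125x = 347/9 + (1/9)x gives x* = 85 and P* = 48.
With the subsidy, sellers receive Ps = Pb + 25 for each unit, where Pb is the price buyers pay.
On the curves, Pb = 58.625 - 0.125x and Ps = 347/9 + (1/9)x; the wedge Ps − Pb = 25 gives 347/9 + (1/9)x − (58.625 - 0.125x) = 25, so x' = 3245/17.
Then Pb = 58.625 − 0.125·(3245/17) = 591/17 and Ps = 347/9 + (1/9)·(3245/17) = 1016/17.
Government outlay = subsidy × quantity = 25 × 3245/17 = 81125/17.

Government cost = 81125/17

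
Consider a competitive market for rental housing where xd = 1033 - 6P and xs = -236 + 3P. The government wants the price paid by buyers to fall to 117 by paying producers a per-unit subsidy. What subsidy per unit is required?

At a buyer price of 117, quantity demanded is 1033 − 6·117 = 331.
Sellers supply 331 only when they receive Ps with -236 + 3·Ps = 331, i.e. Ps = 189.
s = Ps − Pb = 189 − 117 = 72.

Required subsidy s = 72 per unit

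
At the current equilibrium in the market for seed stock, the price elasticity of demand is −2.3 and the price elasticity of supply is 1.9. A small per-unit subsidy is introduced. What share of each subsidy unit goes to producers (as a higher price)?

Producer share = 23/42

For a small subsidy around the equilibrium, the benefit split depends on the relative slopes, which at a point are proportional to the elasticities.
Buyer share = εs/(εs + |εd|) = 1.9/(1.9 + 2.3) = 19/42; seller share = |εd|/(εs + |εd|) = 23/42.
So producers capture 23/42 of the subsidy.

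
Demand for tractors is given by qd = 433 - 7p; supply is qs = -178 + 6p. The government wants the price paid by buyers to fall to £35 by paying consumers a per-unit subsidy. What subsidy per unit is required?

At a buyer price of 35, quantity demanded is 433 − 7·35 = 188.
Sellers supply 188 only when they receive ps with -178 + 6·ps = 188, i.e. ps = 61.
s = ps − pb = 61 − 35 = 26.

Required subsidy s = £26 per unit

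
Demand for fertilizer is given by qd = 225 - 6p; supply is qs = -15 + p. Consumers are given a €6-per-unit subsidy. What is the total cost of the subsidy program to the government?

Pre-subsidy: 225 - 6p = -15 + p gives p* = 240/7, q* = 135/7.
With the rebate, buyers effectively pay pb = ps − 6, where ps is the price sellers receive.
Demand in terms of ps becomes qd = 225 − 6(ps − 6) = 261 - 6ps. Setting this equal to supply: 261 - 6ps = -15 + ps, so ps = 276/7.
Buyers pay pb = 276/7 − 6 = 234/7; q' = -15 + 1·(276/7) = 171/7.
Government outlay = subsidy × quantity = 6 × 171/7 = 1026/7.

Government cost = 1026/7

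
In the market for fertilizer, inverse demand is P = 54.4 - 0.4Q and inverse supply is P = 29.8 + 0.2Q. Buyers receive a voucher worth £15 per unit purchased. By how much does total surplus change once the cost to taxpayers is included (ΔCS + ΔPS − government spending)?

Pre-subsidy: 54.4 - 0.4Q = 29.8 + 0.2Q gives Q* = 41 and P* = 38.
With the rebate, buyers effectively pay Pb = Ps − 15, where Ps is the price sellers receive.
On the curves, Pb = 54.4 - 0.4Q and Ps = 29.8 + 0.2Q; the wedge Ps − Pb = 15 gives 29.8 + 0.2Q − (54.4 - 0.4Q) = 15, so Q' = 66.
Then Pb = 54.4 − 0.4·66 = 28 and Ps = 29.8 + 0.2·66 = 43.
ΔCS = ½(41 + 66)(38 − 28) = 535; ΔPS = ½(41 + 66)(43 − 38) = 267.5.
Government spending = 15 × 66 = 990.
Net change = 535 + 267.5 − 990 = -187.5. The loss equals the DWL triangle ½·15·25.

Net change in total surplus = -£187.5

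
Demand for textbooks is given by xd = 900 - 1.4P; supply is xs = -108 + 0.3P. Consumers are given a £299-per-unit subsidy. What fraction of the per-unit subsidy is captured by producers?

Producer share = 14/17

Pre-subsidy: 900 - 1.4P = -108 + 0.3P gives P* = 10080/17, x* = 1188/17.
With the rebate, buyers effectively pay Pb = Ps − 299, where Ps is the price sellers receive.
Demand in terms of Ps becomes xd = 900 − 1.4(Ps − 299) = 1318.6 - 1.4Ps. Setting this equal to supply: 1318.6 - 1.4Ps = -108 + 0.3Ps, so Ps = 14266/17.
Buyers pay Pb = 14266/17 − 299 = 9183/17; x' = -108 + 0.3·(14266/17) = 12219/85.
Buyers' price falls by P* − Pb = 10080/17 − 9183/17 = 897/17; sellers' price rises by Ps − P* = 14266/17 − 10080/17 = 4186/17.
So producers capture (4186/17)/299 = 14/17 of each unit of subsidy.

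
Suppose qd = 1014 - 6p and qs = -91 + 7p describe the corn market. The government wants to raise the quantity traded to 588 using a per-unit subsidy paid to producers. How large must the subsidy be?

At q = 588, invert demand for the buyer price: pb = (1014 − 588)/6 = 71; invert supply for the seller price: ps = (588 − (-91))/7 = 97.
The subsidy must fill the gap: s = ps − pb = 97 − 71 = 26.

Required subsidy s = 26 per unit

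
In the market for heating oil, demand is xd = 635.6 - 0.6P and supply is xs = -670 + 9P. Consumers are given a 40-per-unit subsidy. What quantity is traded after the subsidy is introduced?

Pre-subsidy: 635.6 - 0.6P = -670 + 9P gives P* = 136, x* = 554.
With the rebate, buyers effectively pay Pb = Ps − 40, where Ps is the price sellers receive.
Demand in terms of Ps becomes xd = 635.6 − 0.6(Ps − 40) = 659.6 - 0.6Ps. Setting this equal to supply: 659.6 - 0.6Ps = -670 + 9Ps, so Ps = 138.5.
Buyers pay Pb = 138.5 − 40 = 98.5; x' = -670 + 9·138.5 = 576.5.

x' = 576.5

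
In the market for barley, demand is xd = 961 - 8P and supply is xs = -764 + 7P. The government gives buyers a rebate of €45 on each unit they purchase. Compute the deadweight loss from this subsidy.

Pre-subsidy: 961 - 8P = -764 + 7P gives P* = 115, x* = 41.
With the rebate, buyers effectively pay Pb = Ps − 45, where Ps is the price sellers receive.
Demand in terms of Ps becomes xd = 961 − 8(Ps − 45) = 1321 - 8Ps. Setting this equal to supply: 1321 - 8Ps = -764 + 7Ps, so Ps = 139.
Buyers pay Pb = 139 − 45 = 94; x' = -764 + 7·139 = 209.
The subsidy expands output by 209 − 41 = 168 past the efficient level; on those units the gap between marginal cost and willingness to pay runs from 0 up to 45.
DWL = ½ × 45 × 168 = 3780.

Deadweight loss = €3780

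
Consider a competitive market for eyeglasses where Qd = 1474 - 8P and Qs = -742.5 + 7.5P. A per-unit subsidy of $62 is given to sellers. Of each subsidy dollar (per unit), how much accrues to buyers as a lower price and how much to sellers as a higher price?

Buyers gain $30 per unit; sellers gain $32 per unit

Pre-subsidy: 1474 - 8P = -742.5 + 7.5P gives P* = 143, Q* = 330.
With the subsidy, sellers receive Ps = Pb + 62 for each unit, where Pb is the price buyers pay.
Supply in terms of Pb becomes Qs = -742.5 + 7.5(Pb + 62) = -277.5 + 7.5Pb. Setting this equal to demand: 1474 - 8Pb = -277.5 + 7.5Pb, so Pb = 113.
Sellers receive Ps = 113 + 62 = 175; Q' = 1474 − 8·113 = 570.
Buyers' price falls by P* − Pb = 143 − 113 = 30; sellers' price rises by Ps − P* = 175 − 143 = 32.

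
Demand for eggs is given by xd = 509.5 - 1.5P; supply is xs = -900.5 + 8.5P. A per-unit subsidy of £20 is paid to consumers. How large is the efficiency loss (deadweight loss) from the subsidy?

Pre-subsidy: 509.5 - 1.5P = -900.5 + 8.5P gives P* = 141, x* = 298.
With the rebate, buyers effectively pay Pb = Ps − 20, where Ps is the price sellers receive.
Demand in terms of Ps becomes xd = 509.5 − 1.5(Ps − 20) = 539.5 - 1.5Ps. Setting this equal to supply: 539.5 - 1.5Ps = -900.5 + 8.5Ps, so Ps = 144.
Buyers pay Pb = 144 − 20 = 124; x' = -900.5 + 8.5·144 = 323.5.
The subsidy expands output by 323.5 − 298 = 25.5 past the efficient level; on those units the gap between marginal cost and willingness to pay runs from 0 up to 20.
DWL = ½ × 20 × 25.5 = 255.

Deadweight loss = £255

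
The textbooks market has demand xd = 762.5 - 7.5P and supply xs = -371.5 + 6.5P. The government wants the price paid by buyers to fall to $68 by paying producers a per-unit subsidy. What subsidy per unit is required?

At a buyer price of 68, quantity demanded is 762.5 − 7.5·68 = 252.5.
Sellers supply 252.5 only when they receive Ps with -371.5 + 6.5·Ps = 252.5, i.e. Ps = 96.
s = Ps − Pb = 96 − 68 = 28.

Required subsidy s = $28 per unit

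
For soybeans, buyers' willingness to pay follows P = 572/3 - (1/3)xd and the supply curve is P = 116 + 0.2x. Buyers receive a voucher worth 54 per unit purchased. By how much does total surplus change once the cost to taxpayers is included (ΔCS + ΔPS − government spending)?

Net change in total surplus = -2733.75

Pre-subsidy: 572/3 - (1/3)x = 116 + 0.2x gives x* = 140 and P* = 144.
With the rebate, buyers effectively pay Pb = Ps − 54, where Ps is the price sellers receive.
On the curves, Pb = 572/3 - (1/3)x and Ps = 116 + 0.2x; the wedge Ps − Pb = 54 gives 116 + 0.2x − (572/3 - (1/3)x) = 54, so x' = 241.25.
Then Pb = 572/3 − (1/3)·241.25 = 110.25 and Ps = 116 + 0.2·241.25 = 164.25.
ΔCS = ½(140 + 241.25)(144 − 110.25) = 6433.59375; ΔPS = ½(140 + 241.25)(164.25 − 144) = 3860.15625.
Government spending = 54 × 241.25 = 13027.5.
Net change = 6433.59375 + 3860.15625 − 13027.5 = -2733.75. The loss equals the DWL triangle ½·54·101.25.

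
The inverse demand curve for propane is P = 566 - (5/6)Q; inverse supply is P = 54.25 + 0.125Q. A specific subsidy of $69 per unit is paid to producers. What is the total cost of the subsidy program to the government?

Pre-subsidy: 566 - (5/6)Q = 54.25 + 0.125Q gives Q* = 534 and P* = 121.
With the subsidy, sellers receive Ps = Pb + 69 for each unit, where Pb is the price buyers pay.
On the curves, Pb = 566 - (5/6)Q and Ps = 54.25 + 0.125Q; the wedge Ps − Pb = 69 gives 54.25 + 0.125Q − (566 - (5/6)Q) = 69, so Q' = 606.
Then Pb = 566 − (5/6)·606 = 61 and Ps = 54.25 + 0.125·606 = 130.
Government outlay = subsidy × quantity = 69 × 606 = 41814.

Government cost = $41814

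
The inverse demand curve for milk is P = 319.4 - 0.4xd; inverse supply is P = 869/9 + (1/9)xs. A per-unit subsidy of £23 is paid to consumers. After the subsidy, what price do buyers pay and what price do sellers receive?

Pre-subsidy: 319.4 - 0.4x = 869/9 + (1/9)x gives x* = 436 and P* = 145.
With the rebate, buyers effectively pay Pb = Ps − 23, where Ps is the price sellers receive.
On the curves, Pb = 319.4 - 0.4x and Ps = 869/9 + (1/9)x; the wedge Ps − Pb = 23 gives 869/9 + (1/9)x − (319.4 - 0.4x) = 23, so x' = 481.
Then Pb = 319.4 − 0.4·481 = 127 and Ps = 869/9 + (1/9)·481 = 150.

Buyers pay £127; sellers receive £150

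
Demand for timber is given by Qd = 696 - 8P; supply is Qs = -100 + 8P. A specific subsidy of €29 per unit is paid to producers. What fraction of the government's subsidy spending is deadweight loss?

Pre-subsidy: 696 - 8P = -100 + 8P gives P* = 49.75, Q* = 298.
With the subsidy, sellers receive Ps = Pb + 29 for each unit, where Pb is the price buyers pay.
Supply in terms of Pb becomes Qs = -100 + 8(Pb + 29) = 132 + 8Pb. Setting this equal to demand: 696 - 8Pb = 132 + 8Pb, so Pb = 35.25.
Sellers receive Ps = 35.25 + 29 = 64.25; Q' = 696 − 8·35.25 = 414.
ΔCS = ½(298 + 414)(49.75 − 35.25) = 5162; ΔPS = ½(298 + 414)(64.25 − 49.75) = 5162.
Government spending = 29 × 414 = 12006.
DWL = ½ × 29 × (414 − 298) = 1682; fraction = 1682 / 12006 = 29/207.

DWL / government spending = 29/207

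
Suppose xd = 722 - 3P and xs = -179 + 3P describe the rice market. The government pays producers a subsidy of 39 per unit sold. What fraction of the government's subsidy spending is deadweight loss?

DWL / government spending = 39/440

Pre-subsidy: 722 - 3P = -179 + 3P gives P* = 901/6, x* = 271.5.
With the subsidy, sellers receive Ps = Pb + 39 for each unit, where Pb is the price buyers pay.
Supply in terms of Pb becomes xs = -179 + 3(Pb + 39) = -62 + 3Pb. Setting this equal to demand: 722 - 3Pb = -62 + 3Pb, so Pb = 392/3.
Sellers receive Ps = 392/3 + 39 = 509/3; x' = 722 − 3·(392/3) = 330.
ΔCS = ½(271.5 + 330)(901/6 − 392/3) = 5864.625; ΔPS = ½(271.5 + 330)(509/3 − 901/6) = 5864.625.
Government spending = 39 × 330 = 12870.
DWL = ½ × 39 × (330 − 271.5) = 1140.75; fraction = 1140.75 / 12870 = 39/440.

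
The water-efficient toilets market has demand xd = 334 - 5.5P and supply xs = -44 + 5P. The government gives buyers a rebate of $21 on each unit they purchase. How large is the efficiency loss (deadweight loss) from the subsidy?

Deadweight loss = $577.5

Pre-subsidy: 334 - 5.5P = -44 + 5P gives P* = 36, x* = 136.
With the rebate, buyers effectively pay Pb = Ps − 21, where Ps is the price sellers receive.
Demand in terms of Ps becomes xd = 334 − 5.5(Ps − 21) = 449.5 - 5.5Ps. Setting this equal to supply: 449.5 - 5.5Ps = -44 + 5Ps, so Ps = 47.
Buyers pay Pb = 47 − 21 = 26; x' = -44 + 5·47 = 191.
The subsidy expands output by 191 − 136 = 55 past the efficient level; on those units the gap between marginal cost and willingness to pay runs from 0 up to 21.
DWL = ½ × 21 × 55 = 577.5.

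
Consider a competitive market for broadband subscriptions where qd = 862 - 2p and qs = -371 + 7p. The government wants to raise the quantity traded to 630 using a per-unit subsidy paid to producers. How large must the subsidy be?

At q = 630, invert demand for the buyer price: pb = (862 − 630)/2 = 116; invert supply for the seller price: ps = (630 − (-371))/7 = 143.
The subsidy must fill the gap: s = ps − pb = 143 − 116 = 27.

Required subsidy s = 27 per unit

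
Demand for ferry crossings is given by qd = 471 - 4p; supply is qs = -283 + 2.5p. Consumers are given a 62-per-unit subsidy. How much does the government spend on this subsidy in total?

Government cost = 82522/13

Pre-subsidy: 471 - 4p = -283 + 2.5p gives p* = 116, q* = 7.
With the rebate, buyers effectively pay pb = ps − 62, where ps is the price sellers receive.
Demand in terms of ps becomes qd = 471 − 4(ps − 62) = 719 - 4ps. Setting this equal to supply: 719 - 4ps = -283 + 2.5ps, so ps = 2004/13.
Buyers pay pb = 2004/13 − 62 = 1198/13; q' = -283 + 2.5·(2004/13) = 1331/13.
Government outlay = subsidy × quantity = 62 × 1331/13 = 82522/13.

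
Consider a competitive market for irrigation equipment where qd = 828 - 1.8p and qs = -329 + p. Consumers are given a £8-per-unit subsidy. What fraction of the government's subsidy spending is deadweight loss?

DWL / government spending = 4/139

Pre-subsidy: 828 - 1.8p = -329 + p gives p* = 5785/14, q* = 1179/14.
With the rebate, buyers effectively pay pb = ps − 8, where ps is the price sellers receive.
Demand in terms of ps becomes qd = 828 − 1.8(ps − 8) = 842.4 - 1.8ps. Setting this equal to supply: 842.4 - 1.8ps = -329 + ps, so ps = 5857/14.
Buyers pay pb = 5857/14 − 8 = 5745/14; q' = -329 + 1·(5857/14) = 1251/14.
ΔCS = ½(1179/14 + 1251/14)(5785/14 − 5745/14) = 12150/49; ΔPS = ½(1179/14 + 1251/14)(5857/14 − 5785/14) = 21870/49.
Government spending = 8 × 1251/14 = 5004/7.
DWL = ½ × 8 × (1251/14 − 1179/14) = 144/7; fraction = (144/7) / (5004/7) = 4/139.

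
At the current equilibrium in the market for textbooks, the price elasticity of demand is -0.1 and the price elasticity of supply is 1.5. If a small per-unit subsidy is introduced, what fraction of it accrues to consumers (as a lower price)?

For a small subsidy around the equilibrium, the benefit split depends on the relative slopes, which at a point are proportional to the elasticities.
Buyer share = εs/(εs + |εd|) = 1.5/(1.5 + 0.1) = 0.9375; seller share = |εd|/(εs + |εd|) = 0.0625.

Consumer share = 0.9375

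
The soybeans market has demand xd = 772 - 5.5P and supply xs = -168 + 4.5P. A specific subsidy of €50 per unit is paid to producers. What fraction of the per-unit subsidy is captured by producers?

Pre-subsidy: 772 - 5.5P = -168 + 4.5P gives P* = 94, x* = 255.
With the subsidy, sellers receive Ps = Pb + 50 for each unit, where Pb is the price buyers pay.
Supply in terms of Pb becomes xs = -168 + 4.5(Pb + 50) = 57 + 4.5Pb. Setting this equal to demand: 772 - 5.5Pb = 57 + 4.5Pb, so Pb = 71.5.
Sellers receive Ps = 71.5 + 50 = 121.5; x' = 772 − 5.5·71.5 = 378.75.
Buyers' price falls by P* − Pb = 94 − 71.5 = 22.5; sellers' price rises by Ps − P* = 121.5 − 94 = 27.5.
So producers capture 27.5/50 = 0.55 of each unit of subsidy.

Producer share = 0.55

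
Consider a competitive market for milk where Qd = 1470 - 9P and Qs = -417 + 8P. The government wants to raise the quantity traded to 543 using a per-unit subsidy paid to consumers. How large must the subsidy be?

Required subsidy s = 17 per unit

At Q = 543, invert demand for the buyer price: Pb = (1470 − 543)/9 = 103; invert supply for the seller price: Ps = (543 − (-417))/8 = 120.
The subsidy must fill the gap: s = Ps − Pb = 120 − 103 = 17.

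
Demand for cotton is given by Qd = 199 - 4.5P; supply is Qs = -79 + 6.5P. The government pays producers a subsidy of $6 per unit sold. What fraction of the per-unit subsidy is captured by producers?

Producer share = 9/22

Pre-subsidy: 199 - 4.5P = -79 + 6.5P gives P* = 278/11, Q* = 938/11.
With the subsidy, sellers receive Ps = Pb + 6 for each unit, where Pb is the price buyers pay.
Supply in terms of Pb becomes Qs = -79 + 6.5(Pb + 6) = -40 + 6.5Pb. Setting this equal to demand: 199 - 4.5Pb = -40 + 6.5Pb, so Pb = 239/11.
Sellers receive Ps = 239/11 + 6 = 305/11; Q' = 199 − 4.5·(239/11) = 2227/22.
Buyers' price falls by P* − Pb = 278/11 − 239/11 = 39/11; sellers' price rises by Ps − P* = 305/11 − 278/11 = 27/11.
So producers capture (27/11)/6 = 9/22 of each unit of subsidy.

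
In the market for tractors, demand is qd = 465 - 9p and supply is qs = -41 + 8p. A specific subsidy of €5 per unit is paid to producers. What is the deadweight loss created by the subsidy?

Deadweight loss = 900/17

Pre-subsidy: 465 - 9p = -41 + 8p gives p* = 506/17, q* = 3351/17.
With the subsidy, sellers receive ps = pb + 5 for each unit, where pb is the price buyers pay.
Supply in terms of pb becomes qs = -41 + 8(pb + 5) = -1 + 8pb. Setting this equal to demand: 465 - 9pb = -1 + 8pb, so pb = 466/17.
Sellers receive ps = 466/17 + 5 = 551/17; q' = 465 − 9·(466/17) = 3711/17.
The subsidy expands output by 3711/17 − 3351/17 = 360/17 past the efficient level; on those units the gap between marginal cost and willingness to pay runs from 0 up to 5.
DWL = ½ × 5 × 360/17 = 900/17.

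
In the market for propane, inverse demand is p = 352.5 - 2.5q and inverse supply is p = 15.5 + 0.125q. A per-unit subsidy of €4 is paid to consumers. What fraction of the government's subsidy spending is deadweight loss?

Pre-subsidy: 352.5 - 2.5q = 15.5 + 0.125q gives q* = 2696/21 and p* = 1325/42.
With the rebate, buyers effectively pay pb = ps − 4, where ps is the price sellers receive.
On the curves, pb = 352.5 - 2.5q and ps = 15.5 + 0.125q; the wedge ps − pb = 4 gives 15.5 + 0.125q − (352.5 - 2.5q) = 4, so q' = 2728/21.
Then pb = 352.5 − 2.5·(2728/21) = 1165/42 and ps = 15.5 + 0.125·(2728/21) = 1333/42.
ΔCS = ½(2696/21 + 2728/21)(1325/42 − 1165/42) = 72320/147; ΔPS = ½(2696/21 + 2728/21)(1333/42 − 1325/42) = 3616/147.
Government spending = 4 × 2728/21 = 10912/21.
DWL = ½ × 4 × (2728/21 − 2696/21) = 64/21; fraction = (64/21) / (10912/21) = 2/341.

DWL / government spending = 2/341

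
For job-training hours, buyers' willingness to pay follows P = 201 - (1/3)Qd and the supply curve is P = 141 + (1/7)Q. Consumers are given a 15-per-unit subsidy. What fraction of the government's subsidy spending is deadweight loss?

Pre-subsidy: 201 - (1/3)Q = 141 + (1/7)Q gives Q* = 126 and P* = 159.
With the rebate, buyers effectively pay Pb = Ps − 15, where Ps is the price sellers receive.
On the curves, Pb = 201 - (1/3)Q and Ps = 141 + (1/7)Q; the wedge Ps − Pb = 15 gives 141 + (1/7)Q − (201 - (1/3)Q) = 15, so Q' = 157.5.
Then Pb = 201 − (1/3)·157.5 = 148.5 and Ps = 141 + (1/7)·157.5 = 163.5.
ΔCS = ½(126 + 157.5)(159 − 148.5) = 1488.375; ΔPS = ½(126 + 157.5)(163.5 − 159) = 637.875.
Government spending = 15 × 157.5 = 2362.5.
DWL = ½ × 15 × (157.5 − 126) = 236.25; fraction = 236.25 / 2362.5 = 0.1.

DWL / government spending = 0.1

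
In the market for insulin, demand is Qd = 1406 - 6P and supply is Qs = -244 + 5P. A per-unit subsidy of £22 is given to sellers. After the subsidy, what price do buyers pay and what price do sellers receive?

Buyers pay £140; sellers receive £162

Pre-subsidy: 1406 - 6P = -244 + 5P gives P* = 150, Q* = 506.
With the subsidy, sellers receive Ps = Pb + 22 for each unit, where Pb is the price buyers pay.
Supply in terms of Pb becomes Qs = -244 + 5(Pb + 22) = -134 + 5Pb. Setting this equal to demand: 1406 - 6Pb = -134 + 5Pb, so Pb = 140.
Sellers receive Ps = 140 + 22 = 162; Q' = 1406 − 6·140 = 566.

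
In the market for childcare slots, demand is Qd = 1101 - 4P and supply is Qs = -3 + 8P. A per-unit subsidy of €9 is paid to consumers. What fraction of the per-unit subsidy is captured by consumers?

Consumer share = 2/3

Pre-subsidy: 1101 - 4P = -3 + 8P gives P* = 92, Q* = 733.
With the rebate, buyers effectively pay Pb = Ps − 9, where Ps is the price sellers receive.
Demand in terms of Ps becomes Qd = 1101 − 4(Ps − 9) = 1137 - 4Ps. Setting this equal to supply: 1137 - 4Ps = -3 + 8Ps, so Ps = 95.
Buyers pay Pb = 95 − 9 = 86; Q' = -3 + 8·95 = 757.
Buyers' price falls by P* − Pb = 92 − 86 = 6; sellers' price rises by Ps − P* = 95 − 92 = 3.
So consumers capture 6/9 = 2/3 of each unit of subsidy.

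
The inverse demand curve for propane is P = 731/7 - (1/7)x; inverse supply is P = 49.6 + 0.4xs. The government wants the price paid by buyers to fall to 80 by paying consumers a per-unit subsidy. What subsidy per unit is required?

Required subsidy s = 38 per unit

At a buyer price of 80, quantity demanded is 731 − 7·80 = 171.
Sellers supply 171 only when they receive Ps = 49.6 + 0.4·171 = 118.
s = Ps − Pb = 118 − 80 = 38.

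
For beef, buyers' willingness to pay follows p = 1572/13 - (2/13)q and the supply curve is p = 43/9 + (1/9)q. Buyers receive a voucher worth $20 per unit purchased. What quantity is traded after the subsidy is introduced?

q' = 15929/31

Pre-subsidy: 1572/13 - (2/13)q = 43/9 + (1/9)q gives q* = 13589/31 and p* = 1658/31.
With the rebate, buyers effectively pay pb = ps − 20, where ps is the price sellers receive.
On the curves, pb = 1572/13 - (2/13)q and ps = 43/9 + (1/9)q; the wedge ps − pb = 20 gives 43/9 + (1/9)q − (1572/13 - (2/13)q) = 20, so q' = 15929/31.
Then pb = 1572/13 − (2/13)·(15929/31) = 1298/31 and ps = 43/9 + (1/9)·(15929/31) = 1918/31.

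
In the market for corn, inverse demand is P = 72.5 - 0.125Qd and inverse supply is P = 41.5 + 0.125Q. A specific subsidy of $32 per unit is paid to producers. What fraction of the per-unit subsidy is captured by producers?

Producer share = 0.5

Pre-subsidy: 72.5 - 0.125Q = 41.5 + 0.125Q gives Q* = 124 and P* = 57.
With the subsidy, sellers receive Ps = Pb + 32 for each unit, where Pb is the price buyers pay.
On the curves, Pb = 72.5 - 0.125Q and Ps = 41.5 + 0.125Q; the wedge Ps − Pb = 32 gives 41.5 + 0.125Q − (72.5 - 0.125Q) = 32, so Q' = 252.
Then Pb = 72.5 − 0.125·252 = 41 and Ps = 41.5 + 0.125·252 = 73.
Buyers' price falls by P* − Pb = 57 − 41 = 16; sellers' price rises by Ps − P* = 73 − 57 = 16.
So producers capture 16/32 = 0.5 of each unit of subsidy.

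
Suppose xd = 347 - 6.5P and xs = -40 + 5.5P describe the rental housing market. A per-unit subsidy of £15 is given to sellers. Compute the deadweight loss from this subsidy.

Pre-subsidy: 347 - 6.5P = -40 + 5.5P gives P* = 32.25, x* = 137.375.
With the subsidy, sellers receive Ps = Pb + 15 for each unit, where Pb is the price buyers pay.
Supply in terms of Pb becomes xs = -40 + 5.5(Pb + 15) = 42.5 + 5.5Pb. Setting this equal to demand: 347 - 6.5Pb = 42.5 + 5.5Pb, so Pb = 25.375.
Sellers receive Ps = 25.375 + 15 = 40.375; x' = 347 − 6.5·25.375 = 182.0625.
The subsidy expands output by 182.0625 − 137.375 = 44.6875 past the efficient level; on those units the gap between marginal cost and willingness to pay runs from 0 up to 15.
DWL = ½ × 15 × 44.6875 = 335.15625.

Deadweight loss = £335.15625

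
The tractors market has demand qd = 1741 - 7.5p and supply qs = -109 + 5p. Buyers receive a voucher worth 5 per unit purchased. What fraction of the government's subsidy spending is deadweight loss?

Pre-subsidy: 1741 - 7.5p = -109 + 5p gives p* = 148, q* = 631.
With the rebate, buyers effectively pay pb = ps − 5, where ps is the price sellers receive.
Demand in terms of ps becomes qd = 1741 − 7.5(ps − 5) = 1778.5 - 7.5ps. Setting this equal to supply: 1778.5 - 7.5ps = -109 + 5ps, so ps = 151.
Buyers pay pb = 151 − 5 = 146; q' = -109 + 5·151 = 646.
ΔCS = ½(631 + 646)(148 − 146) = 1277; ΔPS = ½(631 + 646)(151 − 148) = 1915.5.
Government spending = 5 × 646 = 3230.
DWL = ½ × 5 × (646 − 631) = 37.5; fraction = 37.5 / 3230 = 15/1292.

DWL / government spending = 15/1292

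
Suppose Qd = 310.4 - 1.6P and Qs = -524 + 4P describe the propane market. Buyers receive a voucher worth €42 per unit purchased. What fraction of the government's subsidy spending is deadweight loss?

Pre-subsidy: 310.4 - 1.6P = -524 + 4P gives P* = 149, Q* = 72.
With the rebate, buyers effectively pay Pb = Ps − 42, where Ps is the price sellers receive.
Demand in terms of Ps becomes Qd = 310.4 − 1.6(Ps − 42) = 377.6 - 1.6Ps. Setting this equal to supply: 377.6 - 1.6Ps = -524 + 4Ps, so Ps = 161.
Buyers pay Pb = 161 − 42 = 119; Q' = -524 + 4·161 = 120.
ΔCS = ½(72 + 120)(149 − 119) = 2880; ΔPS = ½(72 + 120)(161 − 149) = 1152.
Government spending = 42 × 120 = 5040.
DWL = ½ × 42 × (120 − 72) = 1008; fraction = 1008 / 5040 = 0.2.

DWL / government spending = 0.2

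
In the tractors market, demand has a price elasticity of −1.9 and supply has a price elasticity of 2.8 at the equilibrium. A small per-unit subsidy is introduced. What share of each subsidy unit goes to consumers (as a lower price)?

Consumer share = 28/47

For a small subsidy around the equilibrium, the benefit split depends on the relative slopes, which at a point are proportional to the elasticities.
Buyer share = εs/(εs + |εd|) = 2.8/(2.8 + 1.9) = 28/47; seller share = |εd|/(εs + |εd|) = 19/47.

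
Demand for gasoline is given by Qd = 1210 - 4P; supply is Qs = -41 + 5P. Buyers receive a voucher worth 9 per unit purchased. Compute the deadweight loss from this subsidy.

Deadweight loss = 90

Pre-subsidy: 1210 - 4P = -41 + 5P gives P* = 139, Q* = 654.
With the rebate, buyers effectively pay Pb = Ps − 9, where Ps is the price sellers receive.
Demand in terms of Ps becomes Qd = 1210 − 4(Ps − 9) = 1246 - 4Ps. Setting this equal to supply: 1246 - 4Ps = -41 + 5Ps, so Ps = 143.
Buyers pay Pb = 143 − 9 = 134; Q' = -41 + 5·143 = 674.
The subsidy expands output by 674 − 654 = 20 past the efficient level; on those units the gap between marginal cost and willingness to pay runs from 0 up to 9.
DWL = ½ × 9 × 20 = 90.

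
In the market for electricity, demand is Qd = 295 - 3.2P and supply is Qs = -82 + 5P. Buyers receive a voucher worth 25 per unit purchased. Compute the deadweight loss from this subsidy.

Deadweight loss = 25000/41

Pre-subsidy: 295 - 3.2P = -82 + 5P gives P* = 1885/41, Q* = 6063/41.
With the rebate, buyers effectively pay Pb = Ps − 25, where Ps is the price sellers receive.
Demand in terms of Ps becomes Qd = 295 − 3.2(Ps − 25) = 375 - 3.2Ps. Setting this equal to supply: 375 - 3.2Ps = -82 + 5Ps, so Ps = 2285/41.
Buyers pay Pb = 2285/41 − 25 = 1260/41; Q' = -82 + 5·(2285/41) = 8063/41.
The subsidy expands output by 8063/41 − 6063/41 = 2000/41 past the efficient level; on those units the gap between marginal cost and willingness to pay runs from 0 up to 25.
DWL = ½ × 25 × 2000/41 = 25000/41.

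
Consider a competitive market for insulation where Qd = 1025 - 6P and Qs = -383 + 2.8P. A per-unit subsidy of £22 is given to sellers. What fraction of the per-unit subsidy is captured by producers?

Pre-subsidy: 1025 - 6P = -383 + 2.8P gives P* = 160, Q* = 65.
With the subsidy, sellers receive Ps = Pb + 22 for each unit, where Pb is the price buyers pay.
Supply in terms of Pb becomes Qs = -383 + 2.8(Pb + 22) = -321.4 + 2.8Pb. Setting this equal to demand: 1025 - 6Pb = -321.4 + 2.8Pb, so Pb = 153.
Sellers receive Ps = 153 + 22 = 175; Q' = 1025 − 6·153 = 107.
Buyers' price falls by P* − Pb = 160 − 153 = 7; sellers' price rises by Ps − P* = 175 − 160 = 15.
So producers capture 15/22 = 15/22 of each unit of subsidy.

Producer share = 15/22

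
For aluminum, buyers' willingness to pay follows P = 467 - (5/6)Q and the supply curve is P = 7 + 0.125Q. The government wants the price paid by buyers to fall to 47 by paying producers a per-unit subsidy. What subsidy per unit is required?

At a buyer price of 47, quantity demanded is 560.4 − 1.2·47 = 504.
Sellers supply 504 only when they receive Ps = 7 + 0.125·504 = 70.
s = Ps − Pb = 70 − 47 = 23.

Required subsidy s = 23 per unit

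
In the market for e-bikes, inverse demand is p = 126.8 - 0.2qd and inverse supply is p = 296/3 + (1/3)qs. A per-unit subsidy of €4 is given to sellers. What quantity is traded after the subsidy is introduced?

Pre-subsidy: 126.8 - 0.2q = 296/3 + (1/3)q gives q* = 52.75 and p* = 116.25.
With the subsidy, sellers receive ps = pb + 4 for each unit, where pb is the price buyers pay.
On the curves, pb = 126.8 - 0.2q and ps = 296/3 + (1/3)q; the wedge ps − pb = 4 gives 296/3 + (1/3)q − (126.8 - 0.2q) = 4, so q' = 60.25.
Then pb = 126.8 − 0.2·60.25 = 114.75 and ps = 296/3 + (1/3)·60.25 = 118.75.

q' = 60.25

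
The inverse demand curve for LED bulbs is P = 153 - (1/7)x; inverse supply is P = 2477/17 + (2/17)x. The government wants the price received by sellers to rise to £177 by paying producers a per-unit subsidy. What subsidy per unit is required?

Required subsidy s = £62 per unit

At a seller price of 177, quantity supplied is -1238.5 + 8.5·177 = 266.
Buyers absorb 266 only when they pay Pb = 153 − (1/7)·266 = 115.
s = Ps − Pb = 177 − 115 = 62.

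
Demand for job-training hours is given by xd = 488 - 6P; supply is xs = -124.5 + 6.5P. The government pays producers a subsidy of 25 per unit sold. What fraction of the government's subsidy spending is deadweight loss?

Pre-subsidy: 488 - 6P = -124.5 + 6.5P gives P* = 49, x* = 194.
With the subsidy, sellers receive Ps = Pb + 25 for each unit, where Pb is the price buyers pay.
Supply in terms of Pb becomes xs = -124.5 + 6.5(Pb + 25) = 38 + 6.5Pb. Setting this equal to demand: 488 - 6Pb = 38 + 6.5Pb, so Pb = 36.
Sellers receive Ps = 36 + 25 = 61; x' = 488 − 6·36 = 272.
ΔCS = ½(194 + 272)(49 − 36) = 3029; ΔPS = ½(194 + 272)(61 − 49) = 2796.
Government spending = 25 × 272 = 6800.
DWL = ½ × 25 × (272 − 194) = 975; fraction = 975 / 6800 = 39/272.

DWL / government spending = 39/272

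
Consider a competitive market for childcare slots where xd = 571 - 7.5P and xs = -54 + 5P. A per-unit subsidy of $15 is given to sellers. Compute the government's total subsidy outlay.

Pre-subsidy: 571 - 7.5P = -54 + 5P gives P* = 50, x* = 196.
With the subsidy, sellers receive Ps = Pb + 15 for each unit, where Pb is the price buyers pay.
Supply in terms of Pb becomes xs = -54 + 5(Pb + 15) = 21 + 5Pb. Setting this equal to demand: 571 - 7.5Pb = 21 + 5Pb, so Pb = 44.
Sellers receive Ps = 44 + 15 = 59; x' = 571 − 7.5·44 = 241.
Government outlay = subsidy × quantity = 15 × 241 = 3615.

Government cost = $3615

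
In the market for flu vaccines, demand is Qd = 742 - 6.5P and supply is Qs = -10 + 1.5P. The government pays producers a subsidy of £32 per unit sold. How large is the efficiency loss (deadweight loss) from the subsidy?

Deadweight loss = £624

Pre-subsidy: 742 - 6.5P = -10 + 1.5P gives P* = 94, Q* = 131.
With the subsidy, sellers receive Ps = Pb + 32 for each unit, where Pb is the price buyers pay.
Supply in terms of Pb becomes Qs = -10 + 1.5(Pb + 32) = 38 + 1.5Pb. Setting this equal to demand: 742 - 6.5Pb = 38 + 1.5Pb, so Pb = 88.
Sellers receive Ps = 88 + 32 = 120; Q' = 742 − 6.5·88 = 170.
The subsidy expands output by 170 − 131 = 39 past the efficient level; on those units the gap between marginal cost and willingness to pay runs from 0 up to 32.
DWL = ½ × 32 × 39 = 624.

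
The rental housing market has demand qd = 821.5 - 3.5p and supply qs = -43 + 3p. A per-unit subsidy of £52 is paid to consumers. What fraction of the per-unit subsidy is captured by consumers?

Consumer share = 6/13

Pre-subsidy: 821.5 - 3.5p = -43 + 3p gives p* = 133, q* = 356.
With the rebate, buyers effectively pay pb = ps − 52, where ps is the price sellers receive.
Demand in terms of ps becomes qd = 821.5 − 3.5(ps − 52) = 1003.5 - 3.5ps. Setting this equal to supply: 1003.5 - 3.5ps = -43 + 3ps, so ps = 161.
Buyers pay pb = 161 − 52 = 109; q' = -43 + 3·161 = 440.
Buyers' price falls by p* − pb = 133 − 109 = 24; sellers' price rises by ps − p* = 161 − 133 = 28.
So consumers capture 24/52 = 6/13 of each unit of subsidy.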